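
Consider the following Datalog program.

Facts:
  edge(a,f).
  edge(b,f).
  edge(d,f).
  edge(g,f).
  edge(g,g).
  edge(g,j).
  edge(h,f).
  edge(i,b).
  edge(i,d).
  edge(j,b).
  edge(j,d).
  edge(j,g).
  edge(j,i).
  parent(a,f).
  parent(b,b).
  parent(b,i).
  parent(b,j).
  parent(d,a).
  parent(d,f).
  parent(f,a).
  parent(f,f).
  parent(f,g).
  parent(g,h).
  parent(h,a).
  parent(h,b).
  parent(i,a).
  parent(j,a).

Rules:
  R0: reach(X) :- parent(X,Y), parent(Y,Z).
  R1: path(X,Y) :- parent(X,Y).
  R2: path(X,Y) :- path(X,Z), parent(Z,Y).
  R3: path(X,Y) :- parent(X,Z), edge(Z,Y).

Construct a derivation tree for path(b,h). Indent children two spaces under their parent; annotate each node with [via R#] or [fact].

path(b,h)  [via R2]
  path(b,g)  [via R3]
    parent(b,j)  [fact]
    edge(j,g)  [fact]
  parent(g,h)  [fact]

round 1: derive path(a,f) via R1 from parent(a,f)
round 1: derive path(b,b) via R1 from parent(b,b)
round 1: derive path(b,i) via R1 from parent(b,i)
round 1: derive path(b,j) via R1 from parent(b,j)
round 1: derive path(d,a) via R1 from parent(d,a)
round 1: derive path(d,f) via R1 from parent(d,f)
round 1: derive path(f,a) via R1 from parent(f,a)
round 1: derive path(f,f) via R1 from parent(f,f)
round 1: derive path(f,g) via R1 from parent(f,g)
round 1: derive path(g,h) via R1 from parent(g,h)
round 1: derive path(h,a) via R1 from parent(h,a)
round 1: derive path(h,b) via R1 from parent(h,b)
round 1: derive path(i,a) via R1 from parent(i,a)
round 1: derive path(j,a) via R1 from parent(j,a)
round 1: derive path(b,d) via R3 from parent(b,i), edge(i,d)
round 1: derive path(b,f) via R3 from parent(b,b), edge(b,f)
round 1: derive path(b,g) via R3 from parent(b,j), edge(j,g)
round 1: derive path(f,j) via R3 from parent(f,g), edge(g,j)
round 1: derive path(g,f) via R3 from parent(g,h), edge(h,f)
round 1: derive path(h,f) via R3 from parent(h,a), edge(a,f)
round 1: derive path(i,f) via R3 from parent(i,a), edge(a,f)
round 1: derive path(j,f) via R3 from parent(j,a), edge(a,f)
round 2: derive path(a,a) via R2 from path(a,f), parent(f,a)
round 2: derive path(a,g) via R2 from path(a,f), parent(f,g)
round 2: derive path(b,a) via R2 from path(b,d), parent(d,a)
round 2: derive path(b,h) via R2 from path(b,g), parent(g,h)
round 2: derive path(d,g) via R2 from path(d,f), parent(f,g)
round 2: derive path(f,h) via R2 from path(f,g), parent(g,h)
round 2: derive path(g,a) via R2 from path(g,f), parent(f,a)
round 2: derive path(g,b) via R2 from path(g,h), parent(h,b)
round 2: derive path(g,g) via R2 from path(g,f), parent(f,g)
round 2: derive path(h,g) via R2 from path(h,f), parent(f,g)
round 2: derive path(h,i) via R2 from path(h,b), parent(b,i)
round 2: derive path(h,j) via R2 from path(h,b), parent(b,j)
round 2: derive path(i,g) via R2 from path(i,f), parent(f,g)
round 2: derive path(j,g) via R2 from path(j,f), parent(f,g)
round 3: derive path(a,h) via R2 from path(a,g), parent(g,h)
round 3: derive path(d,h) via R2 from path(d,g), parent(g,h)
round 3: derive path(f,b) via R2 from path(f,h), parent(h,b)
round 3: derive path(g,i) via R2 from path(g,b), parent(b,i)
round 3: derive path(g,j) via R2 from path(g,b), parent(b,j)
round 3: derive path(h,h) via R2 from path(h,g), parent(g,h)
round 3: derive path(i,h) via R2 from path(i,g), parent(g,h)
round 3: derive path(j,h) via R2 from path(j,g), parent(g,h)
round 4: derive path(a,b) via R2 from path(a,h), parent(h,b)
round 4: derive path(d,b) via R2 from path(d,h), parent(h,b)
round 4: derive path(f,i) via R2 from path(f,b), parent(b,i)
round 4: derive path(i,b) via R2 from path(i,h), parent(h,b)
round 4: derive path(j,b) via R2 from path(j,h), parent(h,b)
round 5: derive path(a,i) via R2 from path(a,b), parent(b,i)
round 5: derive path(a,j) via R2 from path(a,b), parent(b,j)
round 5: derive path(d,i) via R2 from path(d,b), parent(b,i)
round 5: derive path(d,j) via R2 from path(d,b), parent(b,j)
round 5: derive path(i,i) via R2 from path(i,b), parent(b,i)
round 5: derive path(i,j) via R2 from path(i,b), parent(b,j)
round 5: derive path(j,i) via R2 from path(j,b), parent(b,i)
round 5: derive path(j,j) via R2 from path(j,b), parent(b,j)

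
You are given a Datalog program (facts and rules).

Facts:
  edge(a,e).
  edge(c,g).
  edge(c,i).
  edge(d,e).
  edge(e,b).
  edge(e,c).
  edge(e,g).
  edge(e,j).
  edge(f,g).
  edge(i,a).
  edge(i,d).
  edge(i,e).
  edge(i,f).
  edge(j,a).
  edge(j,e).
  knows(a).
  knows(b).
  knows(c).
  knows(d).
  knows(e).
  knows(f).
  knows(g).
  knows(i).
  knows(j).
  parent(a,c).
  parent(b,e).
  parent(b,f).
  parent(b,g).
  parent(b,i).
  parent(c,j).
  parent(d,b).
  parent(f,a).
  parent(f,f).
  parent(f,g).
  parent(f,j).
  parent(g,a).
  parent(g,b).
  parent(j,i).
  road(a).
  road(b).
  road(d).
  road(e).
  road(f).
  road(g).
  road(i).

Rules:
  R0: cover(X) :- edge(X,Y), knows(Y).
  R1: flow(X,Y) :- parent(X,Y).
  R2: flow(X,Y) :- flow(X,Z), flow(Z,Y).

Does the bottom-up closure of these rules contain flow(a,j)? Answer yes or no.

yes

round 1: derive flow(a,c) via R1 from parent(a,c)
round 1: derive flow(b,e) via R1 from parent(b,e)
round 1: derive flow(b,f) via R1 from parent(b,f)
round 1: derive flow(b,g) via R1 from parent(b,g)
round 1: derive flow(b,i) via R1 from parent(b,i)
round 1: derive flow(c,j) via R1 from parent(c,j)
round 1: derive flow(d,b) via R1 from parent(d,b)
round 1: derive flow(f,a) via R1 from parent(f,a)
round 1: derive flow(f,f) via R1 from parent(f,f)
round 1: derive flow(f,g) via R1 from parent(f,g)
round 1: derive flow(f,j) via R1 from parent(f,j)
round 1: derive flow(g,a) via R1 from parent(g,a)
round 1: derive flow(g,b) via R1 from parent(g,b)
round 1: derive flow(j,i) via R1 from parent(j,i)
round 2: derive flow(a,j) via R2 from flow(a,c), flow(c,j)
round 2: derive flow(b,a) via R2 from flow(b,f), flow(f,a)
round 2: derive flow(b,b) via R2 from flow(b,g), flow(g,b)
round 2: derive flow(b,j) via R2 from flow(b,f), flow(f,j)
round 2: derive flow(c,i) via R2 from flow(c,j), flow(j,i)
round 2: derive flow(d,e) via R2 from flow(d,b), flow(b,e)
round 2: derive flow(d,f) via R2 from flow(d,b), flow(b,f)
round 2: derive flow(d,g) via R2 from flow(d,b), flow(b,g)
round 2: derive flow(d,i) via R2 from flow(d,b), flow(b,i)
round 2: derive flow(f,b) via R2 from flow(f,g), flow(g,b)
round 2: derive flow(f,c) via R2 from flow(f,a), flow(a,c)
round 2: derive flow(f,i) via R2 from flow(f,j), flow(j,i)
round 2: derive flow(g,c) via R2 from flow(g,a), flow(a,c)
round 2: derive flow(g,e) via R2 from flow(g,b), flow(b,e)
round 2: derive flow(g,f) via R2 from flow(g,b), flow(b,f)
round 2: derive flow(g,g) via R2 from flow(g,b), flow(b,g)
round 2: derive flow(g,i) via R2 from flow(g,b), flow(b,i)
round 3: derive flow(a,i) via R2 from flow(a,c), flow(c,i)
round 3: derive flow(b,c) via R2 from flow(b,a), flow(a,c)
round 3: derive flow(d,a) via R2 from flow(d,b), flow(b,a)
round 3: derive flow(d,c) via R2 from flow(d,f), flow(f,c)
round 3: derive flow(d,j) via R2 from flow(d,b), flow(b,j)
round 3: derive flow(f,e) via R2 from flow(f,b), flow(b,e)
round 3: derive flow(g,j) via R2 from flow(g,a), flow(a,j)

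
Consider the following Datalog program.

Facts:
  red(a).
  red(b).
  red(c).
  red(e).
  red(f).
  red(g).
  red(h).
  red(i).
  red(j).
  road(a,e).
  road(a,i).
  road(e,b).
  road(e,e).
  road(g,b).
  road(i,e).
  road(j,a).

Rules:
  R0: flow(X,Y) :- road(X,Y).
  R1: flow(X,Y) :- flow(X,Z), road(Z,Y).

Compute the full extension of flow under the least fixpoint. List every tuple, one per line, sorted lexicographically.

round 1: derive flow(a,e) via R0 from road(a,e)
round 1: derive flow(a,i) via R0 from road(a,i)
round 1: derive flow(e,b) via R0 from road(e,b)
round 1: derive flow(e,e) via R0 from road(e,e)
round 1: derive flow(g,b) via R0 from road(g,b)
round 1: derive flow(i,e) via R0 from road(i,e)
round 1: derive flow(j,a) via R0 from road(j,a)
round 2: derive flow(a,b) via R1 from flow(a,e), road(e,b)
round 2: derive flow(i,b) via R1 from flow(i,e), road(e,b)
round 2: derive flow(j,e) via R1 from flow(j,a), road(a,e)
round 2: derive flow(j,i) via R1 from flow(j,a), road(a,i)
round 3: derive flow(j,b) via R1 from flow(j,e), road(e,b)

flow(a,b)
flow(a,e)
flow(a,i)
flow(e,b)
flow(e,e)
flow(g,b)
flow(i,b)
flow(i,e)
flow(j,a)
flow(j,b)
flow(j,e)
flow(j,i)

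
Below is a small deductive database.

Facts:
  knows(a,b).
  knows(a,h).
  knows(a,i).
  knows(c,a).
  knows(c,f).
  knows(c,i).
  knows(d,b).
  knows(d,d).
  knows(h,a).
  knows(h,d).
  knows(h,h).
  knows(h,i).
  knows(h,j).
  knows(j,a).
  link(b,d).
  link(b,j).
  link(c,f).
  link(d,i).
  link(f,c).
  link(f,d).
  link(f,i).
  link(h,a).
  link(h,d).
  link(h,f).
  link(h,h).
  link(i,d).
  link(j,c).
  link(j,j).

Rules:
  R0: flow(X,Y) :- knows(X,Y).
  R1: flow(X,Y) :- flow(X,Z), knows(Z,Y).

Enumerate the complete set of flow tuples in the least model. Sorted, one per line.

flow(a,a)
flow(a,b)
flow(a,d)
flow(a,h)
flow(a,i)
flow(a,j)
flow(c,a)
flow(c,b)
flow(c,d)
flow(c,f)
flow(c,h)
flow(c,i)
flow(c,j)
flow(d,b)
flow(d,d)
flow(h,a)
flow(h,b)
flow(h,d)
flow(h,h)
flow(h,i)
flow(h,j)
flow(j,a)
flow(j,b)
flow(j,d)
flow(j,h)
flow(j,i)
flow(j,j)

round 1: derive flow(a,b) via R0 from knows(a,b)
round 1: derive flow(a,h) via R0 from knows(a,h)
round 1: derive flow(a,i) via R0 from knows(a,i)
round 1: derive flow(c,a) via R0 from knows(c,a)
round 1: derive flow(c,f) via R0 from knows(c,f)
round 1: derive flow(c,i) via R0 from knows(c,i)
round 1: derive flow(d,b) via R0 from knows(d,b)
round 1: derive flow(d,d) via R0 from knows(d,d)
round 1: derive flow(h,a) via R0 from knows(h,a)
round 1: derive flow(h,d) via R0 from knows(h,d)
round 1: derive flow(h,h) via R0 from knows(h,h)
round 1: derive flow(h,i) via R0 from knows(h,i)
round 1: derive flow(h,j) via R0 from knows(h,j)
round 1: derive flow(j,a) via R0 from knows(j,a)
round 2: derive flow(a,a) via R1 from flow(a,h), knows(h,a)
round 2: derive flow(a,d) via R1 from flow(a,h), knows(h,d)
round 2: derive flow(a,j) via R1 from flow(a,h), knows(h,j)
round 2: derive flow(c,b) via R1 from flow(c,a), knows(a,b)
round 2: derive flow(c,h) via R1 from flow(c,a), knows(a,h)
round 2: derive flow(h,b) via R1 from flow(h,a), knows(a,b)
round 2: derive flow(j,b) via R1 from flow(j,a), knows(a,b)
round 2: derive flow(j,h) via R1 from flow(j,a), knows(a,h)
round 2: derive flow(j,i) via R1 from flow(j,a), knows(a,i)
round 3: derive flow(c,d) via R1 from flow(c,h), knows(h,d)
round 3: derive flow(c,j) via R1 from flow(c,h), knows(h,j)
round 3: derive flow(j,d) via R1 from flow(j,h), knows(h,d)
round 3: derive flow(j,j) via R1 from flow(j,h), knows(h,j)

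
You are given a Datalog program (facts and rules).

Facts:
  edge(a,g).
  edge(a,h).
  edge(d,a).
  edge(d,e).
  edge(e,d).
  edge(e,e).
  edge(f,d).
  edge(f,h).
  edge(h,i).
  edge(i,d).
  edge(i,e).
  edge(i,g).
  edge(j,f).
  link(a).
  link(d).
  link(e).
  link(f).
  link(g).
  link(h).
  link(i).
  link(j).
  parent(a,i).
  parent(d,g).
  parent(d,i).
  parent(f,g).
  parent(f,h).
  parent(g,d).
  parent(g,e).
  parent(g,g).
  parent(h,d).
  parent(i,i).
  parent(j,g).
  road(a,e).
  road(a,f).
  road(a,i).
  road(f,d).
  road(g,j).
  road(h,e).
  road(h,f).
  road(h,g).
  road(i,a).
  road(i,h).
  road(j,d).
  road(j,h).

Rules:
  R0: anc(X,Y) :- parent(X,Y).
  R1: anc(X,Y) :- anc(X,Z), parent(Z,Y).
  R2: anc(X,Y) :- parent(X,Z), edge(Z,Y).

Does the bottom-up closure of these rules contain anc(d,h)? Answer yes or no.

no

round 1: derive anc(a,i) via R0 from parent(a,i)
round 1: derive anc(d,g) via R0 from parent(d,g)
round 1: derive anc(d,i) via R0 from parent(d,i)
round 1: derive anc(f,g) via R0 from parent(f,g)
round 1: derive anc(f,h) via R0 from parent(f,h)
round 1: derive anc(g,d) via R0 from parent(g,d)
round 1: derive anc(g,e) via R0 from parent(g,e)
round 1: derive anc(g,g) via R0 from parent(g,g)
round 1: derive anc(h,d) via R0 from parent(h,d)
round 1: derive anc(i,i) via R0 from parent(i,i)
round 1: derive anc(j,g) via R0 from parent(j,g)
round 1: derive anc(a,d) via R2 from parent(a,i), edge(i,d)
round 1: derive anc(a,e) via R2 from parent(a,i), edge(i,e)
round 1: derive anc(a,g) via R2 from parent(a,i), edge(i,g)
round 1: derive anc(d,d) via R2 from parent(d,i), edge(i,d)
round 1: derive anc(d,e) via R2 from parent(d,i), edge(i,e)
round 1: derive anc(f,i) via R2 from parent(f,h), edge(h,i)
round 1: derive anc(g,a) via R2 from parent(g,d), edge(d,a)
round 1: derive anc(h,a) via R2 from parent(h,d), edge(d,a)
round 1: derive anc(h,e) via R2 from parent(h,d), edge(d,e)
round 1: derive anc(i,d) via R2 from parent(i,i), edge(i,d)
round 1: derive anc(i,e) via R2 from parent(i,i), edge(i,e)
round 1: derive anc(i,g) via R2 from parent(i,i), edge(i,g)
round 2: derive anc(f,d) via R1 from anc(f,g), parent(g,d)
round 2: derive anc(f,e) via R1 from anc(f,g), parent(g,e)
round 2: derive anc(g,i) via R1 from anc(g,a), parent(a,i)
round 2: derive anc(h,g) via R1 from anc(h,d), parent(d,g)
round 2: derive anc(h,i) via R1 from anc(h,a), parent(a,i)
round 2: derive anc(j,d) via R1 from anc(j,g), parent(g,d)
round 2: derive anc(j,e) via R1 from anc(j,g), parent(g,e)
round 3: derive anc(j,i) via R1 from anc(j,d), parent(d,i)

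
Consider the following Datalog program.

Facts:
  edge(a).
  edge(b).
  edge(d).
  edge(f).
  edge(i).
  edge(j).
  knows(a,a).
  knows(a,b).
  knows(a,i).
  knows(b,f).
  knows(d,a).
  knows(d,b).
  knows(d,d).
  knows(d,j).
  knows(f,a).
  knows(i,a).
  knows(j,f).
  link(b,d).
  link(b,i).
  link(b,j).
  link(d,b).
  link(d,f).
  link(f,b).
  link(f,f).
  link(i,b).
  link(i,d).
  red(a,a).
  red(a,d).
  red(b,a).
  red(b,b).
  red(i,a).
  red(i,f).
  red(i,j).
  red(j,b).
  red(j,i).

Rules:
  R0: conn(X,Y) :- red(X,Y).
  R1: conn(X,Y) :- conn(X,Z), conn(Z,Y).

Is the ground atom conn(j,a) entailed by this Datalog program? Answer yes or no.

yes

round 1: derive conn(a,a) via R0 from red(a,a)
round 1: derive conn(a,d) via R0 from red(a,d)
round 1: derive conn(b,a) via R0 from red(b,a)
round 1: derive conn(b,b) via R0 from red(b,b)
round 1: derive conn(i,a) via R0 from red(i,a)
round 1: derive conn(i,f) via R0 from red(i,f)
round 1: derive conn(i,j) via R0 from red(i,j)
round 1: derive conn(j,b) via R0 from red(j,b)
round 1: derive conn(j,i) via R0 from red(j,i)
round 2: derive conn(b,d) via R1 from conn(b,a), conn(a,d)
round 2: derive conn(i,b) via R1 from conn(i,j), conn(j,b)
round 2: derive conn(i,d) via R1 from conn(i,a), conn(a,d)
round 2: derive conn(i,i) via R1 from conn(i,j), conn(j,i)
round 2: derive conn(j,a) via R1 from conn(j,b), conn(b,a)
round 2: derive conn(j,f) via R1 from conn(j,i), conn(i,f)
round 2: derive conn(j,j) via R1 from conn(j,i), conn(i,j)
round 3: derive conn(j,d) via R1 from conn(j,a), conn(a,d)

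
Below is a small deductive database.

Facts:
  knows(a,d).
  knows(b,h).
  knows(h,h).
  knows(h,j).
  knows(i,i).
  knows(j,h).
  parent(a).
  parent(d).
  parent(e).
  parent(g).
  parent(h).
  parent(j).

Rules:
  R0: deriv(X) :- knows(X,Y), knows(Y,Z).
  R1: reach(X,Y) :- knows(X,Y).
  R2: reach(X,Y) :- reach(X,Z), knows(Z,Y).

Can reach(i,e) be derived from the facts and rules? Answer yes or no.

round 1: derive reach(a,d) via R1 from knows(a,d)
round 1: derive reach(b,h) via R1 from knows(b,h)
round 1: derive reach(h,h) via R1 from knows(h,h)
round 1: derive reach(h,j) via R1 from knows(h,j)
round 1: derive reach(i,i) via R1 from knows(i,i)
round 1: derive reach(j,h) via R1 from knows(j,h)
round 2: derive reach(b,j) via R2 from reach(b,h), knows(h,j)
round 2: derive reach(j,j) via R2 from reach(j,h), knows(h,j)

no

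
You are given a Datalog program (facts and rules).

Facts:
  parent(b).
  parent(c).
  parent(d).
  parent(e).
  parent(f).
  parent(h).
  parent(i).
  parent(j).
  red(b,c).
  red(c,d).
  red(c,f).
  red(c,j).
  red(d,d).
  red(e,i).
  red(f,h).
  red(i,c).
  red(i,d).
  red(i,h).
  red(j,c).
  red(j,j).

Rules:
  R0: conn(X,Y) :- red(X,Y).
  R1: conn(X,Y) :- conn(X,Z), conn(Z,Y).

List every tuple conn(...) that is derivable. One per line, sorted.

round 1: derive conn(b,c) via R0 from red(b,c)
round 1: derive conn(c,d) via R0 from red(c,d)
round 1: derive conn(c,f) via R0 from red(c,f)
round 1: derive conn(c,j) via R0 from red(c,j)
round 1: derive conn(d,d) via R0 from red(d,d)
round 1: derive conn(e,i) via R0 from red(e,i)
round 1: derive conn(f,h) via R0 from red(f,h)
round 1: derive conn(i,c) via R0 from red(i,c)
round 1: derive conn(i,d) via R0 from red(i,d)
round 1: derive conn(i,h) via R0 from red(i,h)
round 1: derive conn(j,c) via R0 from red(j,c)
round 1: derive conn(j,j) via R0 from red(j,j)
round 2: derive conn(b,d) via R1 from conn(b,c), conn(c,d)
round 2: derive conn(b,f) via R1 from conn(b,c), conn(c,f)
round 2: derive conn(b,j) via R1 from conn(b,c), conn(c,j)
round 2: derive conn(c,c) via R1 from conn(c,j), conn(j,c)
round 2: derive conn(c,h) via R1 from conn(c,f), conn(f,h)
round 2: derive conn(e,c) via R1 from conn(e,i), conn(i,c)
round 2: derive conn(e,d) via R1 from conn(e,i), conn(i,d)
round 2: derive conn(e,h) via R1 from conn(e,i), conn(i,h)
round 2: derive conn(i,f) via R1 from conn(i,c), conn(c,f)
round 2: derive conn(i,j) via R1 from conn(i,c), conn(c,j)
round 2: derive conn(j,d) via R1 from conn(j,c), conn(c,d)
round 2: derive conn(j,f) via R1 from conn(j,c), conn(c,f)
round 3: derive conn(b,h) via R1 from conn(b,c), conn(c,h)
round 3: derive conn(e,f) via R1 from conn(e,c), conn(c,f)
round 3: derive conn(e,j) via R1 from conn(e,c), conn(c,j)
round 3: derive conn(j,h) via R1 from conn(j,c), conn(c,h)

conn(b,c)
conn(b,d)
conn(b,f)
conn(b,h)
conn(b,j)
conn(c,c)
conn(c,d)
conn(c,f)
conn(c,h)
conn(c,j)
conn(d,d)
conn(e,c)
conn(e,d)
conn(e,f)
conn(e,h)
conn(e,i)
conn(e,j)
conn(f,h)
conn(i,c)
conn(i,d)
conn(i,f)
conn(i,h)
conn(i,j)
conn(j,c)
conn(j,d)
conn(j,f)
conn(j,h)
conn(j,j)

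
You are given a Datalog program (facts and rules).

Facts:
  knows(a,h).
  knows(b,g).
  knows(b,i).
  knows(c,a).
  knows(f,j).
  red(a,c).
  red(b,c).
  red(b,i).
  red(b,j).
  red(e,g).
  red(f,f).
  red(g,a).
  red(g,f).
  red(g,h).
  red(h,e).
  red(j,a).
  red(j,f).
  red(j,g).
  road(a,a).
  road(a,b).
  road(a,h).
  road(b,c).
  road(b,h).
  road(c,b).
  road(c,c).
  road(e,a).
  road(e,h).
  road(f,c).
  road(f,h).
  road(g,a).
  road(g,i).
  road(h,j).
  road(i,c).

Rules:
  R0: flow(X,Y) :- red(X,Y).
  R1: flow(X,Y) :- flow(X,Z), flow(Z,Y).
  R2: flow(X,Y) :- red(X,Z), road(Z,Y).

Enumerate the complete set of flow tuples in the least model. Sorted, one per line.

round 1: derive flow(a,c) via R0 from red(a,c)
round 1: derive flow(b,c) via R0 from red(b,c)
round 1: derive flow(b,i) via R0 from red(b,i)
round 1: derive flow(b,j) via R0 from red(b,j)
round 1: derive flow(e,g) via R0 from red(e,g)
round 1: derive flow(f,f) via R0 from red(f,f)
round 1: derive flow(g,a) via R0 from red(g,a)
round 1: derive flow(g,f) via R0 from red(g,f)
round 1: derive flow(g,h) via R0 from red(g,h)
round 1: derive flow(h,e) via R0 from red(h,e)
round 1: derive flow(j,a) via R0 from red(j,a)
round 1: derive flow(j,f) via R0 from red(j,f)
round 1: derive flow(j,g) via R0 from red(j,g)
round 1: derive flow(a,b) via R2 from red(a,c), road(c,b)
round 1: derive flow(b,b) via R2 from red(b,c), road(c,b)
round 1: derive flow(e,a) via R2 from red(e,g), road(g,a)
round 1: derive flow(e,i) via R2 from red(e,g), road(g,i)
round 1: derive flow(f,c) via R2 from red(f,f), road(f,c)
round 1: derive flow(f,h) via R2 from red(f,f), road(f,h)
round 1: derive flow(g,b) via R2 from red(g,a), road(a,b)
round 1: derive flow(g,c) via R2 from red(g,f), road(f,c)
round 1: derive flow(g,j) via R2 from red(g,h), road(h,j)
round 1: derive flow(h,a) via R2 from red(h,e), road(e,a)
round 1: derive flow(h,h) via R2 from red(h,e), road(e,h)
round 1: derive flow(j,b) via R2 from red(j,a), road(a,b)
round 1: derive flow(j,c) via R2 from red(j,f), road(f,c)
round 1: derive flow(j,h) via R2 from red(j,a), road(a,h)
round 1: derive flow(j,i) via R2 from red(j,g), road(g,i)
round 2: derive flow(a,i) via R1 from flow(a,b), flow(b,i)
round 2: derive flow(a,j) via R1 from flow(a,b), flow(b,j)
round 2: derive flow(b,a) via R1 from flow(b,j), flow(j,a)
round 2: derive flow(b,f) via R1 from flow(b,j), flow(j,f)
round 2: derive flow(b,g) via R1 from flow(b,j), flow(j,g)
round 2: derive flow(b,h) via R1 from flow(b,j), flow(j,h)
round 2: derive flow(e,b) via R1 from flow(e,a), flow(a,b)
round 2: derive flow(e,c) via R1 from flow(e,a), flow(a,c)
round 2: derive flow(e,f) via R1 from flow(e,g), flow(g,f)
round 2: derive flow(e,h) via R1 from flow(e,g), flow(g,h)
round 2: derive flow(e,j) via R1 from flow(e,g), flow(g,j)
round 2: derive flow(f,a) via R1 from flow(f,h), flow(h,a)
round 2: derive flow(f,e) via R1 from flow(f,h), flow(h,e)
round 2: derive flow(g,e) via R1 from flow(g,h), flow(h,e)
round 2: derive flow(g,g) via R1 from flow(g,j), flow(j,g)
round 2: derive flow(g,i) via R1 from flow(g,b), flow(b,i)
round 2: derive flow(h,b) via R1 from flow(h,a), flow(a,b)
round 2: derive flow(h,c) via R1 from flow(h,a), flow(a,c)
round 2: derive flow(h,g) via R1 from flow(h,e), flow(e,g)
round 2: derive flow(h,i) via R1 from flow(h,e), flow(e,i)
round 2: derive flow(j,e) via R1 from flow(j,h), flow(h,e)
round 2: derive flow(j,j) via R1 from flow(j,b), flow(b,j)
round 3: derive flow(a,a) via R1 from flow(a,b), flow(b,a)
round 3: derive flow(a,e) via R1 from flow(a,j), flow(j,e)
round 3: derive flow(a,f) via R1 from flow(a,b), flow(b,f)
round 3: derive flow(a,g) via R1 from flow(a,b), flow(b,g)
round 3: derive flow(a,h) via R1 from flow(a,b), flow(b,h)
round 3: derive flow(b,e) via R1 from flow(b,f), flow(f,e)
round 3: derive flow(e,e) via R1 from flow(e,f), flow(f,e)
round 3: derive flow(f,b) via R1 from flow(f,a), flow(a,b)
round 3: derive flow(f,g) via R1 from flow(f,e), flow(e,g)
round 3: derive flow(f,i) via R1 from flow(f,a), flow(a,i)
round 3: derive flow(f,j) via R1 from flow(f,a), flow(a,j)
round 3: derive flow(h,f) via R1 from flow(h,b), flow(b,f)
round 3: derive flow(h,j) via R1 from flow(h,a), flow(a,j)

flow(a,a)
flow(a,b)
flow(a,c)
flow(a,e)
flow(a,f)
flow(a,g)
flow(a,h)
flow(a,i)
flow(a,j)
flow(b,a)
flow(b,b)
flow(b,c)
flow(b,e)
flow(b,f)
flow(b,g)
flow(b,h)
flow(b,i)
flow(b,j)
flow(e,a)
flow(e,b)
flow(e,c)
flow(e,e)
flow(e,f)
flow(e,g)
flow(e,h)
flow(e,i)
flow(e,j)
flow(f,a)
flow(f,b)
flow(f,c)
flow(f,e)
flow(f,f)
flow(f,g)
flow(f,h)
flow(f,i)
flow(f,j)
flow(g,a)
flow(g,b)
flow(g,c)
flow(g,e)
flow(g,f)
flow(g,g)
flow(g,h)
flow(g,i)
flow(g,j)
flow(h,a)
flow(h,b)
flow(h,c)
flow(h,e)
flow(h,f)
flow(h,g)
flow(h,h)
flow(h,i)
flow(h,j)
flow(j,a)
flow(j,b)
flow(j,c)
flow(j,e)
flow(j,f)
flow(j,g)
flow(j,h)
flow(j,i)
flow(j,j)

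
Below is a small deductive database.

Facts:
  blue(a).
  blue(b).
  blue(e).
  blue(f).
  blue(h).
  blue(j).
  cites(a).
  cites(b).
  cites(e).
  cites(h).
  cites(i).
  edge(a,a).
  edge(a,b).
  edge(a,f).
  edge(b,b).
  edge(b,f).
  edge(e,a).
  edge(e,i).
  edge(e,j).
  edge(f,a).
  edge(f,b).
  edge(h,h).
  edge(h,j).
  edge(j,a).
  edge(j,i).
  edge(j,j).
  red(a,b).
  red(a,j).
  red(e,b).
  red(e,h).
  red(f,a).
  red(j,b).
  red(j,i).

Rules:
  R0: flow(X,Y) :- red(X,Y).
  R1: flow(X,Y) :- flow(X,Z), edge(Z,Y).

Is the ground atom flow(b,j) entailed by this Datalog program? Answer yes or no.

round 1: derive flow(a,b) via R0 from red(a,b)
round 1: derive flow(a,j) via R0 from red(a,j)
round 1: derive flow(e,b) via R0 from red(e,b)
round 1: derive flow(e,h) via R0 from red(e,h)
round 1: derive flow(f,a) via R0 from red(f,a)
round 1: derive flow(j,b) via R0 from red(j,b)
round 1: derive flow(j,i) via R0 from red(j,i)
round 2: derive flow(a,a) via R1 from flow(a,j), edge(j,a)
round 2: derive flow(a,f) via R1 from flow(a,b), edge(b,f)
round 2: derive flow(a,i) via R1 from flow(a,j), edge(j,i)
round 2: derive flow(e,f) via R1 from flow(e,b), edge(b,f)
round 2: derive flow(e,j) via R1 from flow(e,h), edge(h,j)
round 2: derive flow(f,b) via R1 from flow(f,a), edge(a,b)
round 2: derive flow(f,f) via R1 from flow(f,a), edge(a,f)
round 2: derive flow(j,f) via R1 from flow(j,b), edge(b,f)
round 3: derive flow(e,a) via R1 from flow(e,f), edge(f,a)
round 3: derive flow(e,i) via R1 from flow(e,j), edge(j,i)
round 3: derive flow(j,a) via R1 from flow(j,f), edge(f,a)

no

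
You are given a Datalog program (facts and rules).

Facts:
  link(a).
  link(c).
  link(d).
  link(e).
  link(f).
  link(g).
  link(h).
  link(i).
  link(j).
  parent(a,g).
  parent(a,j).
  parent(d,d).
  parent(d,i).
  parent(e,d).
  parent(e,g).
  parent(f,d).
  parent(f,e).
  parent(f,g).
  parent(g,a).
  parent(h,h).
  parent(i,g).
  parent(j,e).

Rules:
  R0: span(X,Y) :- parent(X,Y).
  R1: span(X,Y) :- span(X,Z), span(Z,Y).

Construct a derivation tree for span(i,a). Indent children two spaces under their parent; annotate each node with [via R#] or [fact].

span(i,a)  [via R1]
  span(i,g)  [via R0]
    parent(i,g)  [fact]
  span(g,a)  [via R0]
    parent(g,a)  [fact]

round 1: derive span(a,g) via R0 from parent(a,g)
round 1: derive span(a,j) via R0 from parent(a,j)
round 1: derive span(d,d) via R0 from parent(d,d)
round 1: derive span(d,i) via R0 from parent(d,i)
round 1: derive span(e,d) via R0 from parent(e,d)
round 1: derive span(e,g) via R0 from parent(e,g)
round 1: derive span(f,d) via R0 from parent(f,d)
round 1: derive span(f,e) via R0 from parent(f,e)
round 1: derive span(f,g) via R0 from parent(f,g)
round 1: derive span(g,a) via R0 from parent(g,a)
round 1: derive span(h,h) via R0 from parent(h,h)
round 1: derive span(i,g) via R0 from parent(i,g)
round 1: derive span(j,e) via R0 from parent(j,e)
round 2: derive span(a,a) via R1 from span(a,g), span(g,a)
round 2: derive span(a,e) via R1 from span(a,j), span(j,e)
round 2: derive span(d,g) via R1 from span(d,i), span(i,g)
round 2: derive span(e,a) via R1 from span(e,g), span(g,a)
round 2: derive span(e,i) via R1 from span(e,d), span(d,i)
round 2: derive span(f,a) via R1 from span(f,g), span(g,a)
round 2: derive span(f,i) via R1 from span(f,d), span(d,i)
round 2: derive span(g,g) via R1 from span(g,a), span(a,g)
round 2: derive span(g,j) via R1 from span(g,a), span(a,j)
round 2: derive span(i,a) via R1 from span(i,g), span(g,a)
round 2: derive span(j,d) via R1 from span(j,e), span(e,d)
round 2: derive span(j,g) via R1 from span(j,e), span(e,g)
round 3: derive span(a,d) via R1 from span(a,e), span(e,d)
round 3: derive span(a,i) via R1 from span(a,e), span(e,i)
round 3: derive span(d,a) via R1 from span(d,g), span(g,a)
round 3: derive span(d,j) via R1 from span(d,g), span(g,j)
round 3: derive span(e,e) via R1 from span(e,a), span(a,e)
round 3: derive span(e,j) via R1 from span(e,a), span(a,j)
round 3: derive span(f,j) via R1 from span(f,a), span(a,j)
round 3: derive span(g,d) via R1 from span(g,j), span(j,d)
round 3: derive span(g,e) via R1 from span(g,a), span(a,e)
round 3: derive span(i,e) via R1 from span(i,a), span(a,e)
round 3: derive span(i,j) via R1 from span(i,a), span(a,j)
round 3: derive span(j,a) via R1 from span(j,e), span(e,a)
round 3: derive span(j,i) via R1 from span(j,d), span(d,i)
round 3: derive span(j,j) via R1 from span(j,g), span(g,j)
round 4: derive span(d,e) via R1 from span(d,a), span(a,e)
round 4: derive span(g,i) via R1 from span(g,a), span(a,i)
round 4: derive span(i,d) via R1 from span(i,a), span(a,d)
round 4: derive span(i,i) via R1 from span(i,a), span(a,i)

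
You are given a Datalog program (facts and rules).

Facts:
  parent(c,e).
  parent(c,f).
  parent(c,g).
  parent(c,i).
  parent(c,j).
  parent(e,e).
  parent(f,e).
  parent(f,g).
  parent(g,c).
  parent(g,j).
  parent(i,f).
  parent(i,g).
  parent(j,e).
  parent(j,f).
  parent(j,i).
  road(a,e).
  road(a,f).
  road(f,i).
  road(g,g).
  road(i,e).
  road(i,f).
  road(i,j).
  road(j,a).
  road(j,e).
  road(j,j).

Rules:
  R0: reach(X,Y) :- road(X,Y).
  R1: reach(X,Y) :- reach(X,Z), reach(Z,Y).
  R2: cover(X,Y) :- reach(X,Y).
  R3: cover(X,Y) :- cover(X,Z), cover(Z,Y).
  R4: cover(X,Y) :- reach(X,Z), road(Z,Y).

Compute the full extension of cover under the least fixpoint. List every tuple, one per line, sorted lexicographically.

cover(a,a)
cover(a,e)
cover(a,f)
cover(a,i)
cover(a,j)
cover(f,a)
cover(f,e)
cover(f,f)
cover(f,i)
cover(f,j)
cover(g,g)
cover(i,a)
cover(i,e)
cover(i,f)
cover(i,i)
cover(i,j)
cover(j,a)
cover(j,e)
cover(j,f)
cover(j,i)
cover(j,j)

round 1: derive reach(a,e) via R0 from road(a,e)
round 1: derive reach(a,f) via R0 from road(a,f)
round 1: derive reach(f,i) via R0 from road(f,i)
round 1: derive reach(g,g) via R0 from road(g,g)
round 1: derive reach(i,e) via R0 from road(i,e)
round 1: derive reach(i,f) via R0 from road(i,f)
round 1: derive reach(i,j) via R0 from road(i,j)
round 1: derive reach(j,a) via R0 from road(j,a)
round 1: derive reach(j,e) via R0 from road(j,e)
round 1: derive reach(j,j) via R0 from road(j,j)
round 2: derive reach(a,i) via R1 from reach(a,f), reach(f,i)
round 2: derive reach(f,e) via R1 from reach(f,i), reach(i,e)
round 2: derive reach(f,f) via R1 from reach(f,i), reach(i,f)
round 2: derive reach(f,j) via R1 from reach(f,i), reach(i,j)
round 2: derive reach(i,a) via R1 from reach(i,j), reach(j,a)
round 2: derive reach(i,i) via R1 from reach(i,f), reach(f,i)
round 2: derive reach(j,f) via R1 from reach(j,a), reach(a,f)
round 2: derive cover(a,e) via R2 from reach(a,e)
round 2: derive cover(a,f) via R2 from reach(a,f)
round 2: derive cover(f,i) via R2 from reach(f,i)
round 2: derive cover(g,g) via R2 from reach(g,g)
round 2: derive cover(i,e) via R2 from reach(i,e)
round 2: derive cover(i,f) via R2 from reach(i,f)
round 2: derive cover(i,j) via R2 from reach(i,j)
round 2: derive cover(j,a) via R2 from reach(j,a)
round 2: derive cover(j,e) via R2 from reach(j,e)
round 2: derive cover(j,j) via R2 from reach(j,j)
round 2: derive cover(a,i) via R4 from reach(a,f), road(f,i)
round 2: derive cover(f,e) via R4 from reach(f,i), road(i,e)
round 2: derive cover(f,f) via R4 from reach(f,i), road(i,f)
round 2: derive cover(f,j) via R4 from reach(f,i), road(i,j)
round 2: derive cover(i,a) via R4 from reach(i,j), road(j,a)
round 2: derive cover(i,i) via R4 from reach(i,f), road(f,i)
round 2: derive cover(j,f) via R4 from reach(j,a), road(a,f)
round 3: derive reach(a,a) via R1 from reach(a,i), reach(i,a)
round 3: derive reach(a,j) via R1 from reach(a,f), reach(f,j)
round 3: derive reach(f,a) via R1 from reach(f,i), reach(i,a)
round 3: derive reach(j,i) via R1 from reach(j,a), reach(a,i)
round 3: derive cover(a,a) via R3 from cover(a,i), cover(i,a)
round 3: derive cover(a,j) via R3 from cover(a,f), cover(f,j)
round 3: derive cover(f,a) via R3 from cover(f,i), cover(i,a)
round 3: derive cover(j,i) via R3 from cover(j,a), cover(a,i)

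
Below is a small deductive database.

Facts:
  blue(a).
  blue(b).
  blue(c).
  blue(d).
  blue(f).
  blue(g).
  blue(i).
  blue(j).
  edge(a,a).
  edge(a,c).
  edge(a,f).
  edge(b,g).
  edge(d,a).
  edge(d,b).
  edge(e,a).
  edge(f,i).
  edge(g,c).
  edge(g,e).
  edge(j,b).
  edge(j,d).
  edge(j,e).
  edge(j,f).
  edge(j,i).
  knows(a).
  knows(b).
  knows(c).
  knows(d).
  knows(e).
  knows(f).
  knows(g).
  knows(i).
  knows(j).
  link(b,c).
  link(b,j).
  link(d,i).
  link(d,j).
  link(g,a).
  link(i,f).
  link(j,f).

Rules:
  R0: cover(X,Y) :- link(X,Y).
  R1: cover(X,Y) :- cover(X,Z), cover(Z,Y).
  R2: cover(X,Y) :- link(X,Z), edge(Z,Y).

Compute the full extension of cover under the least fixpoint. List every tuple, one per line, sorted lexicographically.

round 1: derive cover(b,c) via R0 from link(b,c)
round 1: derive cover(b,j) via R0 from link(b,j)
round 1: derive cover(d,i) via R0 from link(d,i)
round 1: derive cover(d,j) via R0 from link(d,j)
round 1: derive cover(g,a) via R0 from link(g,a)
round 1: derive cover(i,f) via R0 from link(i,f)
round 1: derive cover(j,f) via R0 from link(j,f)
round 1: derive cover(b,b) via R2 from link(b,j), edge(j,b)
round 1: derive cover(b,d) via R2 from link(b,j), edge(j,d)
round 1: derive cover(b,e) via R2 from link(b,j), edge(j,e)
round 1: derive cover(b,f) via R2 from link(b,j), edge(j,f)
round 1: derive cover(b,i) via R2 from link(b,j), edge(j,i)
round 1: derive cover(d,b) via R2 from link(d,j), edge(j,b)
round 1: derive cover(d,d) via R2 from link(d,j), edge(j,d)
round 1: derive cover(d,e) via R2 from link(d,j), edge(j,e)
round 1: derive cover(d,f) via R2 from link(d,j), edge(j,f)
round 1: derive cover(g,c) via R2 from link(g,a), edge(a,c)
round 1: derive cover(g,f) via R2 from link(g,a), edge(a,f)
round 1: derive cover(i,i) via R2 from link(i,f), edge(f,i)
round 1: derive cover(j,i) via R2 from link(j,f), edge(f,i)
round 2: derive cover(d,c) via R1 from cover(d,b), cover(b,c)

cover(b,b)
cover(b,c)
cover(b,d)
cover(b,e)
cover(b,f)
cover(b,i)
cover(b,j)
cover(d,b)
cover(d,c)
cover(d,d)
cover(d,e)
cover(d,f)
cover(d,i)
cover(d,j)
cover(g,a)
cover(g,c)
cover(g,f)
cover(i,f)
cover(i,i)
cover(j,f)
cover(j,i)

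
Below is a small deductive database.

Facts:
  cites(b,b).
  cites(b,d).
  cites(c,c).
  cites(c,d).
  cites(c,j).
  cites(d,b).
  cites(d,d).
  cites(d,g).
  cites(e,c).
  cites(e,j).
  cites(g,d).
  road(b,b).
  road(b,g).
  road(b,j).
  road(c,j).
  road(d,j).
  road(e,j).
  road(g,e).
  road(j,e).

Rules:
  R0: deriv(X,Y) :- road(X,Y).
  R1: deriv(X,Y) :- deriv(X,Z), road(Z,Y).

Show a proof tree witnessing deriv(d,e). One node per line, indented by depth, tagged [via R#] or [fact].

round 1: derive deriv(b,b) via R0 from road(b,b)
round 1: derive deriv(b,g) via R0 from road(b,g)
round 1: derive deriv(b,j) via R0 from road(b,j)
round 1: derive deriv(c,j) via R0 from road(c,j)
round 1: derive deriv(d,j) via R0 from road(d,j)
round 1: derive deriv(e,j) via R0 from road(e,j)
round 1: derive deriv(g,e) via R0 from road(g,e)
round 1: derive deriv(j,e) via R0 from road(j,e)
round 2: derive deriv(b,e) via R1 from deriv(b,g), road(g,e)
round 2: derive deriv(c,e) via R1 from deriv(c,j), road(j,e)
round 2: derive deriv(d,e) via R1 from deriv(d,j), road(j,e)
round 2: derive deriv(e,e) via R1 from deriv(e,j), road(j,e)
round 2: derive deriv(g,j) via R1 from deriv(g,e), road(e,j)
round 2: derive deriv(j,j) via R1 from deriv(j,e), road(e,j)

deriv(d,e)  [via R1]
  deriv(d,j)  [via R0]
    road(d,j)  [fact]
  road(j,e)  [fact]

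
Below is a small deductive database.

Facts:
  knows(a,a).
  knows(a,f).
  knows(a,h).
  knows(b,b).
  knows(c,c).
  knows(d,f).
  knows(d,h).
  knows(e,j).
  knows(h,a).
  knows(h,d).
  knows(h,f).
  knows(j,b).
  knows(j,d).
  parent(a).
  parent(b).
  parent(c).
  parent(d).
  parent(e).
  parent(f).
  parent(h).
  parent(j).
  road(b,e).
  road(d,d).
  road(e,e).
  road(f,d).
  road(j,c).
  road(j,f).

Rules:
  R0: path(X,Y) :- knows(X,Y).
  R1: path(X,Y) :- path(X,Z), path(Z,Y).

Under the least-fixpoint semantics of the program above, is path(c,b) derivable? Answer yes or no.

no

round 1: derive path(a,a) via R0 from knows(a,a)
round 1: derive path(a,f) via R0 from knows(a,f)
round 1: derive path(a,h) via R0 from knows(a,h)
round 1: derive path(b,b) via R0 from knows(b,b)
round 1: derive path(c,c) via R0 from knows(c,c)
round 1: derive path(d,f) via R0 from knows(d,f)
round 1: derive path(d,h) via R0 from knows(d,h)
round 1: derive path(e,j) via R0 from knows(e,j)
round 1: derive path(h,a) via R0 from knows(h,a)
round 1: derive path(h,d) via R0 from knows(h,d)
round 1: derive path(h,f) via R0 from knows(h,f)
round 1: derive path(j,b) via R0 from knows(j,b)
round 1: derive path(j,d) via R0 from knows(j,d)
round 2: derive path(a,d) via R1 from path(a,h), path(h,d)
round 2: derive path(d,a) via R1 from path(d,h), path(h,a)
round 2: derive path(d,d) via R1 from path(d,h), path(h,d)
round 2: derive path(e,b) via R1 from path(e,j), path(j,b)
round 2: derive path(e,d) via R1 from path(e,j), path(j,d)
round 2: derive path(h,h) via R1 from path(h,a), path(a,h)
round 2: derive path(j,f) via R1 from path(j,d), path(d,f)
round 2: derive path(j,h) via R1 from path(j,d), path(d,h)
round 3: derive path(e,a) via R1 from path(e,d), path(d,a)
round 3: derive path(e,f) via R1 from path(e,d), path(d,f)
round 3: derive path(e,h) via R1 from path(e,d), path(d,h)
round 3: derive path(j,a) via R1 from path(j,d), path(d,a)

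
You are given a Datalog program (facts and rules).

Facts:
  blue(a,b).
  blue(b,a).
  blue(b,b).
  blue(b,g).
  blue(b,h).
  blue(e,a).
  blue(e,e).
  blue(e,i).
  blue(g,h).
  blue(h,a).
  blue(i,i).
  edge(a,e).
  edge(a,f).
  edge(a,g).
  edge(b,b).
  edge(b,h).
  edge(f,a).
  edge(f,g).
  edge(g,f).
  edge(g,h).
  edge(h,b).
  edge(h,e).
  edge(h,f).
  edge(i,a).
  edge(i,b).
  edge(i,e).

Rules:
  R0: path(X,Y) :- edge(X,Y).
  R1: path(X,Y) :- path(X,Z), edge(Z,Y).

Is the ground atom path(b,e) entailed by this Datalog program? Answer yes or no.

round 1: derive path(a,e) via R0 from edge(a,e)
round 1: derive path(a,f) via R0 from edge(a,f)
round 1: derive path(a,g) via R0 from edge(a,g)
round 1: derive path(b,b) via R0 from edge(b,b)
round 1: derive path(b,h) via R0 from edge(b,h)
round 1: derive path(f,a) via R0 from edge(f,a)
round 1: derive path(f,g) via R0 from edge(f,g)
round 1: derive path(g,f) via R0 from edge(g,f)
round 1: derive path(g,h) via R0 from edge(g,h)
round 1: derive path(h,b) via R0 from edge(h,b)
round 1: derive path(h,e) via R0 from edge(h,e)
round 1: derive path(h,f) via R0 from edge(h,f)
round 1: derive path(i,a) via R0 from edge(i,a)
round 1: derive path(i,b) via R0 from edge(i,b)
round 1: derive path(i,e) via R0 from edge(i,e)
round 2: derive path(a,a) via R1 from path(a,f), edge(f,a)
round 2: derive path(a,h) via R1 from path(a,g), edge(g,h)
round 2: derive path(b,e) via R1 from path(b,h), edge(h,e)
round 2: derive path(b,f) via R1 from path(b,h), edge(h,f)
round 2: derive path(f,e) via R1 from path(f,a), edge(a,e)
round 2: derive path(f,f) via R1 from path(f,a), edge(a,f)
round 2: derive path(f,h) via R1 from path(f,g), edge(g,h)
round 2: derive path(g,a) via R1 from path(g,f), edge(f,a)
round 2: derive path(g,b) via R1 from path(g,h), edge(h,b)
round 2: derive path(g,e) via R1 from path(g,h), edge(h,e)
round 2: derive path(g,g) via R1 from path(g,f), edge(f,g)
round 2: derive path(h,a) via R1 from path(h,f), edge(f,a)
round 2: derive path(h,g) via R1 from path(h,f), edge(f,g)
round 2: derive path(h,h) via R1 from path(h,b), edge(b,h)
round 2: derive path(i,f) via R1 from path(i,a), edge(a,f)
round 2: derive path(i,g) via R1 from path(i,a), edge(a,g)
round 2: derive path(i,h) via R1 from path(i,b), edge(b,h)
round 3: derive path(a,b) via R1 from path(a,h), edge(h,b)
round 3: derive path(b,a) via R1 from path(b,f), edge(f,a)
round 3: derive path(b,g) via R1 from path(b,f), edge(f,g)
round 3: derive path(f,b) via R1 from path(f,h), edge(h,b)

yes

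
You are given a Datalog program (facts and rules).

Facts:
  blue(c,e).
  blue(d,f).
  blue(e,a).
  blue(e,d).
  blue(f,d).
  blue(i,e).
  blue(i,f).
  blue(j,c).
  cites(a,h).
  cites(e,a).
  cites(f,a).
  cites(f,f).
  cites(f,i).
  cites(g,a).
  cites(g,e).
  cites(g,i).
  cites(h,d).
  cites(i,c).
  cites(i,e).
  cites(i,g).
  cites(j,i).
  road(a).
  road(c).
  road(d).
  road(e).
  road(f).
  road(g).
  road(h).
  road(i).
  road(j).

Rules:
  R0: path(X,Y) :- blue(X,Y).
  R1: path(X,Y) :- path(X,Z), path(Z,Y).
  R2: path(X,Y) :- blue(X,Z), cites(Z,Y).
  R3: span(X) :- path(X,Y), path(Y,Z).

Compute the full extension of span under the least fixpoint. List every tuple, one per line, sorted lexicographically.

round 1: derive path(c,e) via R0 from blue(c,e)
round 1: derive path(d,f) via R0 from blue(d,f)
round 1: derive path(e,a) via R0 from blue(e,a)
round 1: derive path(e,d) via R0 from blue(e,d)
round 1: derive path(f,d) via R0 from blue(f,d)
round 1: derive path(i,e) via R0 from blue(i,e)
round 1: derive path(i,f) via R0 from blue(i,f)
round 1: derive path(j,c) via R0 from blue(j,c)
round 1: derive path(c,a) via R2 from blue(c,e), cites(e,a)
round 1: derive path(d,a) via R2 from blue(d,f), cites(f,a)
round 1: derive path(d,i) via R2 from blue(d,f), cites(f,i)
round 1: derive path(e,h) via R2 from blue(e,a), cites(a,h)
round 1: derive path(i,a) via R2 from blue(i,e), cites(e,a)
round 1: derive path(i,i) via R2 from blue(i,f), cites(f,i)
round 2: derive path(c,d) via R1 from path(c,e), path(e,d)
round 2: derive path(c,h) via R1 from path(c,e), path(e,h)
round 2: derive path(d,d) via R1 from path(d,f), path(f,d)
round 2: derive path(d,e) via R1 from path(d,i), path(i,e)
round 2: derive path(e,f) via R1 from path(e,d), path(d,f)
round 2: derive path(e,i) via R1 from path(e,d), path(d,i)
round 2: derive path(f,a) via R1 from path(f,d), path(d,a)
round 2: derive path(f,f) via R1 from path(f,d), path(d,f)
round 2: derive path(f,i) via R1 from path(f,d), path(d,i)
round 2: derive path(i,d) via R1 from path(i,e), path(e,d)
round 2: derive path(i,h) via R1 from path(i,e), path(e,h)
round 2: derive path(j,a) via R1 from path(j,c), path(c,a)
round 2: derive path(j,e) via R1 from path(j,c), path(c,e)
round 2: derive span(c) via R3 from path(c,e), path(e,a)
round 2: derive span(d) via R3 from path(d,f), path(f,d)
round 2: derive span(e) via R3 from path(e,d), path(d,a)
round 2: derive span(f) via R3 from path(f,d), path(d,a)
round 2: derive span(i) via R3 from path(i,e), path(e,a)
round 2: derive span(j) via R3 from path(j,c), path(c,a)
round 3: derive path(c,f) via R1 from path(c,d), path(d,f)
round 3: derive path(c,i) via R1 from path(c,d), path(d,i)
round 3: derive path(d,h) via R1 from path(d,e), path(e,h)
round 3: derive path(e,e) via R1 from path(e,d), path(d,e)
round 3: derive path(f,e) via R1 from path(f,d), path(d,e)
round 3: derive path(f,h) via R1 from path(f,i), path(i,h)
round 3: derive path(j,d) via R1 from path(j,c), path(c,d)
round 3: derive path(j,f) via R1 from path(j,e), path(e,f)
round 3: derive path(j,h) via R1 from path(j,c), path(c,h)
round 3: derive path(j,i) via R1 from path(j,e), path(e,i)

span(c)
span(d)
span(e)
span(f)
span(i)
span(j)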